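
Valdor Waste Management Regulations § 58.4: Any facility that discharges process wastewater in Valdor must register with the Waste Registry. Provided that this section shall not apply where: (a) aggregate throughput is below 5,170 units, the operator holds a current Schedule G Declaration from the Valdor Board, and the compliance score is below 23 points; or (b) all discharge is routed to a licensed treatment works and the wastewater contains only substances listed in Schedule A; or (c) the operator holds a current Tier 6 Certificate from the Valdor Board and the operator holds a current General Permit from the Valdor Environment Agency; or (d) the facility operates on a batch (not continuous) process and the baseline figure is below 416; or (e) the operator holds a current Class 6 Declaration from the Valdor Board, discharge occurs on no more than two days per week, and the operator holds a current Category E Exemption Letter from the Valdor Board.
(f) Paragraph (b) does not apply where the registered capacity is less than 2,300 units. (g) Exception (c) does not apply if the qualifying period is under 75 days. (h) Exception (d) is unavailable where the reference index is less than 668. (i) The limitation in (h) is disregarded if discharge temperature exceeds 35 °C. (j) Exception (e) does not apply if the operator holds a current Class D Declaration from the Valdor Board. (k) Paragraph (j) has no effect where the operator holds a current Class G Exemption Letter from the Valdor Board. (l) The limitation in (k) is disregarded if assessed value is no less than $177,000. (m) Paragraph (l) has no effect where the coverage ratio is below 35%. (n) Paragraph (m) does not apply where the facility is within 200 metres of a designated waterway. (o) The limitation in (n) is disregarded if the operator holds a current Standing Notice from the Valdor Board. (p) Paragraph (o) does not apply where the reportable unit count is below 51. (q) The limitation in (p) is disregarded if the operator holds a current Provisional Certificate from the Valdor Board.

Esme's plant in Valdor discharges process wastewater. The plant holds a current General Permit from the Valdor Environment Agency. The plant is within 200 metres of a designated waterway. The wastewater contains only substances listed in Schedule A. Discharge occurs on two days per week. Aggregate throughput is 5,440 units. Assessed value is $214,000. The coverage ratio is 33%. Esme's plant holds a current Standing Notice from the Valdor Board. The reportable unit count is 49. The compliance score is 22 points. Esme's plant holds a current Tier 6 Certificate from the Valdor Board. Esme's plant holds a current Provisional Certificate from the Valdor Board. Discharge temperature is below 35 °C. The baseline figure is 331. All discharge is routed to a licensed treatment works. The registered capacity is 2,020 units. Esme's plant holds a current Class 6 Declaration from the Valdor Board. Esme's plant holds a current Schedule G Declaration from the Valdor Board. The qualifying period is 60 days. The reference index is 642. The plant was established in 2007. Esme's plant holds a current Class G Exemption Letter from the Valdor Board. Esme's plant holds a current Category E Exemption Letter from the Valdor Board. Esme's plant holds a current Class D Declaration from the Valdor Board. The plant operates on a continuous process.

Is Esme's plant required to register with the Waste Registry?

Exception (a) does not apply: aggregate throughput is 5,440 units, not below 5,170 units.
Exception (b) is satisfied on its face — discharge is routed to a licensed treatment works; the wastewater is Schedule-A-only. Turning to paragraph (f): (f) operates against (b): the registered capacity is 2,020 units, less than the 2,300 units limit. (b) is therefore removed.
All of (c)'s requirements are met (a current Tier 6 Certificate is held; a current General Permit is held). Turning to paragraph (g): (g) operates — the qualifying period is 60 days, under the 75 days limit. (c) is therefore removed.
Exception (d) fails — the facility operates on a continuous process.
Exception (e)'s conditions are all satisfied: a current Class 6 Declaration is held; discharge occurs on no more than two days per week; a current Category E Exemption Letter is held. Under paragraphs (j)–(q): (j) is triggered (a current Class D Declaration is held), but is displaced by (k): (k) is triggered — a current Class G Exemption Letter is held. (l) operates (assessed value is $214,000, meeting the $177,000 threshold), but is set aside by (m): (m) operates against (l): the coverage ratio is 33%, below the 35% limit. (n) is triggered (the plant is within 200 m of a designated waterway), but is set aside by (o): (o) operates against (n): a current Standing Notice is held. (p) is triggered (the reportable unit count is 49, below the 51 limit), but is overridden by (q): (q) is engaged — a current Provisional Certificate is held. (e) remains available.

No — exception (e) applies; Esme's plant is not required to register with the Waste Registry.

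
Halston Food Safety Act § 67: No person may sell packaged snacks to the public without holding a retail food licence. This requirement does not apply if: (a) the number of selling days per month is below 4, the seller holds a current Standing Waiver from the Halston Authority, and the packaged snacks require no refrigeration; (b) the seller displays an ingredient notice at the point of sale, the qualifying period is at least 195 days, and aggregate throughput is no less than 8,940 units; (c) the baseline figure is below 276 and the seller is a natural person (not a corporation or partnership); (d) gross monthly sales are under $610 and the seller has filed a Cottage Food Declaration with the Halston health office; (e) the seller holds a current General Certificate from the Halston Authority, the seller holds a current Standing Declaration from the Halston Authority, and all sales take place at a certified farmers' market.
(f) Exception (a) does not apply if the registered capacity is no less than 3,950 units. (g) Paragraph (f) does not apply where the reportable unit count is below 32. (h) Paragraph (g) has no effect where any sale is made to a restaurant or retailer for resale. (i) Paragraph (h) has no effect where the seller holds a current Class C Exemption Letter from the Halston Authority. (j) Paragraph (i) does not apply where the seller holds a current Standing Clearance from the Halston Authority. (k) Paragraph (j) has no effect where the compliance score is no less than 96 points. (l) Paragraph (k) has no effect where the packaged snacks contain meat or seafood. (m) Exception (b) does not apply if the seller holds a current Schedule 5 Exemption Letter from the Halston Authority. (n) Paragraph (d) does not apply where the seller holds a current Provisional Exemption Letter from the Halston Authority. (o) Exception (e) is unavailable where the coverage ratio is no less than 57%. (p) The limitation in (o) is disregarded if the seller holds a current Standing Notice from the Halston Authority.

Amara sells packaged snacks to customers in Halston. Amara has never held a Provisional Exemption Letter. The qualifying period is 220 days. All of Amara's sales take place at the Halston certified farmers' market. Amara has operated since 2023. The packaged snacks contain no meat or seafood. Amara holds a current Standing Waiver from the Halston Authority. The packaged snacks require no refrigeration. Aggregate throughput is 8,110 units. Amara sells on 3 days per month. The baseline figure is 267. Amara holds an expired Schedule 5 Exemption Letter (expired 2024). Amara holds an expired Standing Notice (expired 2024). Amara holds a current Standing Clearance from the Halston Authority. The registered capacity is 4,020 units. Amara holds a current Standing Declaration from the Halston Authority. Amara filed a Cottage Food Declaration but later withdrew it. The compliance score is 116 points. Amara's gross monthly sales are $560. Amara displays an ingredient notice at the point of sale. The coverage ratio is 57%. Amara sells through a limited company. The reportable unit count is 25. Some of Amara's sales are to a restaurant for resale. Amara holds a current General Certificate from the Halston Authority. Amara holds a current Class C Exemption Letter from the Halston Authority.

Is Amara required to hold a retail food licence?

No — exception (a) applies; Amara is not required to hold a retail food licence.

Exception (a)'s conditions are all satisfied: the number of selling days per month is 3, below the 4 limit; a current Standing Waiver is held; the packaged snacks are shelf-stable. Applying paragraphs (f)–(l): (f) would limit (a) — the registered capacity is 4,020 units, meeting the 3,950 units threshold — but (g) sets (f) aside: (g) applies — the reportable unit count is 25, below the 32 limit. (h) operates (some sales are to a restaurant for resale), but is itself disapplied by (i): (i) is engaged — a current Class C Exemption Letter is held. (j) applies (a current Standing Clearance is held), but is set aside by (k): (k) applies — the compliance score is 116 points, meeting the 96 points threshold. (l), which would lift (k), is not engaged — the packaged snacks contain no meat or seafood. So (a) applies.
Exception (b) fails — aggregate throughput is 8,110 units, short of 8,940 units.
Exception (c) requires that the seller is a natural person (not a corporation or partnership); but the seller operates through a limited company, so (c) is unavailable.
Exception (d) requires that the seller has filed a Cottage Food Declaration with the Halston health office; but the Cottage Food Declaration was withdrawn, so (d) is unavailable.
All of (e)'s requirements are met (a current General Certificate is held; a current Standing Declaration is held; all sales are at a certified farmers' market). But applying paragraphs (o)–(p): (o) is triggered — the coverage ratio is 57%, meeting the 57% threshold. (p) is not triggered (the Standing Notice is not current), so (o) stands. Exception (e) does not apply.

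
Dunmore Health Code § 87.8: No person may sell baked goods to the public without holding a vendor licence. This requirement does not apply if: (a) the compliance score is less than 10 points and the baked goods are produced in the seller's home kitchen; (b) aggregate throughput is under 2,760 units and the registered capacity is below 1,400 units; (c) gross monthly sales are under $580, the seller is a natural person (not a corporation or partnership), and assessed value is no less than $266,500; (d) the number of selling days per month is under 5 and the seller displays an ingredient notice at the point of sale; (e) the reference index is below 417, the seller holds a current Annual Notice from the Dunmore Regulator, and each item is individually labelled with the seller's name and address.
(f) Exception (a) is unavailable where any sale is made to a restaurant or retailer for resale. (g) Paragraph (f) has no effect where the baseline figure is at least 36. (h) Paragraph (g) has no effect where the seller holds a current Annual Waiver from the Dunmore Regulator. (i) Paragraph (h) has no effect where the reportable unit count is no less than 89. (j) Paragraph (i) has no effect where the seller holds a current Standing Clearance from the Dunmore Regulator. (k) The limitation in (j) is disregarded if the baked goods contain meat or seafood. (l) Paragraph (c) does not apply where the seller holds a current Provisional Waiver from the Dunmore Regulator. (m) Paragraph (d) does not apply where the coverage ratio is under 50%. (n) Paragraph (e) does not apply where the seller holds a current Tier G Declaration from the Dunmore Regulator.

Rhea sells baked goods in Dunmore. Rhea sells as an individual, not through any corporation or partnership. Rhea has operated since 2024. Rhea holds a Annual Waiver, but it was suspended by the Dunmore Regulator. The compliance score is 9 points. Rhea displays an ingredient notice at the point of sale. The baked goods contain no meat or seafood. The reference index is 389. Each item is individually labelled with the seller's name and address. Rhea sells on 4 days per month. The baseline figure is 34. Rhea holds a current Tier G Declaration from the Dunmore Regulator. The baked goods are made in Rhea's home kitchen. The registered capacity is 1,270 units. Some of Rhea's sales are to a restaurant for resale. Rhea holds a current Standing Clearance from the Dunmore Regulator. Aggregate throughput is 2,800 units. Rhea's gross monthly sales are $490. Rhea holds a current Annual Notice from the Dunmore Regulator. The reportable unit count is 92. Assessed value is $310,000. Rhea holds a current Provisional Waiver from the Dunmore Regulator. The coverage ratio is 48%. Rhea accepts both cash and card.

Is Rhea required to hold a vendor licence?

Yes — Rhea must hold a vendor licence.

Exception (a) is satisfied on its face — the compliance score is 9 points, less than the 10 points limit; the baked goods are home-kitchen produced. Turning to paragraphs (f)–(k): (f) operates against (a): some sales are to a restaurant for resale. (g) is not engaged (the baseline figure is 34, short of 36), so (f) stands. So (a) is unavailable.
Exception (b) requires that aggregate throughput is under 2,760 units; but aggregate throughput is 2,800 units, not under 2,760 units, so (b) is unavailable.
Exception (c) is satisfied on its face — gross monthly sales are $490, under the $580 limit; the seller is a natural person; assessed value is $310,000, meeting the $266,500 threshold. But applying paragraph (l): (l) is triggered — a current Provisional Waiver is held. (c) is therefore removed.
All of (d)'s requirements are met (the number of selling days per month is 4, under the 5 limit; an ingredient notice is displayed). But applying paragraph (m): (m) operates — the coverage ratio is 48%, under the 50% limit. Exception (d) does not apply.
Exception (e) is satisfied on its face — the reference index is 389, below the 417 limit; a current Annual Notice is held; items are individually labelled. Turning to paragraph (n): (n) applies — a current Tier G Declaration is held. (e) is therefore removed.
No exception applies. The general rule governs.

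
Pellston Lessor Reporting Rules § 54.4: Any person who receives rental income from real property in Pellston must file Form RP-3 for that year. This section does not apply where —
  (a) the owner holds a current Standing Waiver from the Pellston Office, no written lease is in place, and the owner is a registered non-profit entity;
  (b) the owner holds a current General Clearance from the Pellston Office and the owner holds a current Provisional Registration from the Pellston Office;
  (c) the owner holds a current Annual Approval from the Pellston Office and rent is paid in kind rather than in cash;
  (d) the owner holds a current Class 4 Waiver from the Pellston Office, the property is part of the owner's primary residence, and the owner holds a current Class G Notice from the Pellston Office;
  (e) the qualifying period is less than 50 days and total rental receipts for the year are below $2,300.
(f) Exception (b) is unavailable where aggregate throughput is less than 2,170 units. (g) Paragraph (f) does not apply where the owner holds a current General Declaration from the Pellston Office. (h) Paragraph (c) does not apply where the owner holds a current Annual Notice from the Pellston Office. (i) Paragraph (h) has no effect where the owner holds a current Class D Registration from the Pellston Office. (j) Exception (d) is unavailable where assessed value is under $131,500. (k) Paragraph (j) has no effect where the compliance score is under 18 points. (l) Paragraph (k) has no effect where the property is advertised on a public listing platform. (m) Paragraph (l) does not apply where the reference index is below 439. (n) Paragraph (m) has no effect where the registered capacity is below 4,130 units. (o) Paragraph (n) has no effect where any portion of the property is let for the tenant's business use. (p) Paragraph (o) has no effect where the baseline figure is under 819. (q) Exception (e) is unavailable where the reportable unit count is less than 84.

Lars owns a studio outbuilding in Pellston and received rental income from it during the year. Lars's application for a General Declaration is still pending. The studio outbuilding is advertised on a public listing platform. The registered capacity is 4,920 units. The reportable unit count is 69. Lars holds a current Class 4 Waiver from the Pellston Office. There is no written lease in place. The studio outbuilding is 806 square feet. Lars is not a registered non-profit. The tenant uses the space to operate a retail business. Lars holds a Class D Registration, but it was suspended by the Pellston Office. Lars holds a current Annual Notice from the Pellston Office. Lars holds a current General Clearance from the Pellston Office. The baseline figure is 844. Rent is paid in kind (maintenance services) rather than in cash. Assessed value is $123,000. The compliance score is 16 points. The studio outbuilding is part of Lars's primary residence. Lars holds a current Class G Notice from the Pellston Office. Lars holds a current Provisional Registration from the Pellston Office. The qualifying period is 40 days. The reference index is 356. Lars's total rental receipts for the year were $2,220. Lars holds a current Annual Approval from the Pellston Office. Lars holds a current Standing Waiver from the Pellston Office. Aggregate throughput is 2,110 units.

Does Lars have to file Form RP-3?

No — exception (d) applies; Lars is not required to file Form RP-3.

Exception (a) requires that the owner is a registered non-profit entity; but Lars is not a registered non-profit, so (a) is unavailable.
All of (b)'s requirements are met (a current General Clearance is held; a current Provisional Registration is held). But applying paragraphs (f)–(g): (f) operates against (b): aggregate throughput is 2,110 units, less than the 2,170 units limit. (g), which would lift (f), is not triggered — no current General Declaration is held. (b) is therefore removed.
Exception (c)'s conditions are all satisfied: a current Annual Approval is held; rent is paid in kind. But: (h) operates against (c): a current Annual Notice is held. (i), which would lift (h), is inapplicable — the Class D Registration is not current. Exception (c) does not apply.
Exception (d) is satisfied on its face — a current Class 4 Waiver is held; the studio outbuilding is part of the primary residence; a current Class G Notice is held. Considering the limiting provisions: (j) would limit (d) — assessed value is $123,000, under the $131,500 limit — but (k) sets (j) aside: (k) operates — the compliance score is 16 points, under the 18 points limit. (l) would limit (k) — the property is publicly advertised — but (m) sets (l) aside: (m) is engaged — the reference index is 356, below the 439 limit. (n), which would lift (m), does not operate here — the registered capacity is 4,920 units, not below 4,130 units. (d) remains available.
Exception (e) is satisfied on its face — the qualifying period is 40 days, less than the 50 days limit; total rental receipts for the year are $2,220, below the $2,300 limit. Turning to paragraph (q): (q) operates — the reportable unit count is 69, less than the 84 limit. So (e) is unavailable.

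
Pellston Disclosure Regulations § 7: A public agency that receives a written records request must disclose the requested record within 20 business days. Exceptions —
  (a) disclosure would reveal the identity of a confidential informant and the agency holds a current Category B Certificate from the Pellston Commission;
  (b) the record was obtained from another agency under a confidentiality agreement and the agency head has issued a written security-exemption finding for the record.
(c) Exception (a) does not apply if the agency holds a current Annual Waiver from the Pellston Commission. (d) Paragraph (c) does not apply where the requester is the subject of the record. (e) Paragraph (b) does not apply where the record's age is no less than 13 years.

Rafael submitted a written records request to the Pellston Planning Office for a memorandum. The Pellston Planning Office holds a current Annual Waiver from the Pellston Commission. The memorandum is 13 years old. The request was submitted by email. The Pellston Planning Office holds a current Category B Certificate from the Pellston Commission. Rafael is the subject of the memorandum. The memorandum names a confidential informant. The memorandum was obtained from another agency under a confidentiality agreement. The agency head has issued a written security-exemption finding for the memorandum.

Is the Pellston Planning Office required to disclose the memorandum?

No — exception (a) applies; the Pellston Planning Office is not required to disclose the memorandum.

Exception (a) is satisfied on its face — the memorandum names a confidential informant; a current Category B Certificate is held. Under paragraphs (c)–(d): (c) is triggered (a current Annual Waiver is held), but is set aside by (d): (d) applies — Rafael is the subject of the memorandum. (a) remains available.
Exception (b): the memorandum was obtained under a confidentiality agreement; a written security-exemption finding has been issued — every condition holds. However, paragraph (e) must be considered: (e) is engaged — the record's age is 13 years, meeting the 13 years threshold. So (b) is unavailable.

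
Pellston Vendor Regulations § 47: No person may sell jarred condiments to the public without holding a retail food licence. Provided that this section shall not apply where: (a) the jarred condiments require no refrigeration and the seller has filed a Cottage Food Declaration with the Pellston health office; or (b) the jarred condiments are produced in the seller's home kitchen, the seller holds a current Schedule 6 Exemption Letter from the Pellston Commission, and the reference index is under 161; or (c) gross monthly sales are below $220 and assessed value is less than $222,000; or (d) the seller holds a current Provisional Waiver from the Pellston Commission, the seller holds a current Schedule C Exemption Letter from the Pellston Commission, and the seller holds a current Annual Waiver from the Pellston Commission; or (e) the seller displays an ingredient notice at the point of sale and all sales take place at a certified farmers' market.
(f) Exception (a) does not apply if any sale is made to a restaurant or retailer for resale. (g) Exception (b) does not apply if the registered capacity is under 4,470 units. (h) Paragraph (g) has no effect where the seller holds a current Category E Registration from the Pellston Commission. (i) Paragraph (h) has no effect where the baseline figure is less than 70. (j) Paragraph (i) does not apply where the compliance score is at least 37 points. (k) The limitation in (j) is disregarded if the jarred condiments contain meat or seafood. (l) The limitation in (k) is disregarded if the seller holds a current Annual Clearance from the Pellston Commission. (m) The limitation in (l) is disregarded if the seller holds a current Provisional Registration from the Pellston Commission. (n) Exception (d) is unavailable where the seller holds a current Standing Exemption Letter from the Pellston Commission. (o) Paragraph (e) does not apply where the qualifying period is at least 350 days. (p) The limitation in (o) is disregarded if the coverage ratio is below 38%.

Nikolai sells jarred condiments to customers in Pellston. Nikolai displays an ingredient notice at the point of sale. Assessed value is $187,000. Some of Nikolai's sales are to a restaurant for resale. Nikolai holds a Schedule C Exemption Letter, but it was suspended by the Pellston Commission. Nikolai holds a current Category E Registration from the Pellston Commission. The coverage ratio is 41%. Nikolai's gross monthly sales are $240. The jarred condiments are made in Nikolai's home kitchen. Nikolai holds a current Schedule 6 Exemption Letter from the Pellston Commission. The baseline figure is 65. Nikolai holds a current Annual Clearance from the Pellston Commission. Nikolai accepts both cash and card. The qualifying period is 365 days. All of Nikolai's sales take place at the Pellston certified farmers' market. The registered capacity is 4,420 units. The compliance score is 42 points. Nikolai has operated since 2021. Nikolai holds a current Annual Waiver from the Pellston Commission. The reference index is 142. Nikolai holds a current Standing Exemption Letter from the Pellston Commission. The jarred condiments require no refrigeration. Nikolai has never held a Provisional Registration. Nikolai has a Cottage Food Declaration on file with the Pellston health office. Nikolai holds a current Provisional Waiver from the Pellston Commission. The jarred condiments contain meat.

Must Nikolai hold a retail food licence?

Exception (a) is satisfied on its face — the jarred condiments are shelf-stable; a Cottage Food Declaration is on file. However, paragraph (f) must be considered: (f) operates against (a): some sales are to a restaurant for resale. (a) is therefore removed.
Exception (b): the jarred condiments are home-kitchen produced; a current Schedule 6 Exemption Letter is held; the reference index is 142, under the 161 limit — every condition holds. Applying paragraphs (g)–(m): (g) would limit (b) — the registered capacity is 4,420 units, under the 4,470 units limit — but (h) sets (g) aside: (h) operates against (g): a current Category E Registration is held. (i) is engaged (the baseline figure is 65, less than the 70 limit), but is set aside by (j): (j) is triggered — the compliance score is 42 points, meeting the 37 points threshold. (k) would limit (j) — the jarred condiments contain meat — but (l) sets (k) aside: (l) operates against (k): a current Annual Clearance is held. (m) is not engaged (no current Provisional Registration is held), so (l) stands. (b) remains available.
Exception (c) fails — gross monthly sales are $240, not below $220.
Exception (d) requires that the seller holds a current Schedule C Exemption Letter from the Pellston Commission; but no current Schedule C Exemption Letter is held, so (d) is unavailable.
Exception (e): an ingredient notice is displayed; all sales are at a certified farmers' market — every condition holds. But: (o) is triggered — the qualifying period is 365 days, meeting the 350 days threshold. (p), which would lift (o), is not engaged — the coverage ratio is 41%, not below 38%. (e) is therefore removed.

No — exception (b) applies; Nikolai is not required to hold a retail food licence.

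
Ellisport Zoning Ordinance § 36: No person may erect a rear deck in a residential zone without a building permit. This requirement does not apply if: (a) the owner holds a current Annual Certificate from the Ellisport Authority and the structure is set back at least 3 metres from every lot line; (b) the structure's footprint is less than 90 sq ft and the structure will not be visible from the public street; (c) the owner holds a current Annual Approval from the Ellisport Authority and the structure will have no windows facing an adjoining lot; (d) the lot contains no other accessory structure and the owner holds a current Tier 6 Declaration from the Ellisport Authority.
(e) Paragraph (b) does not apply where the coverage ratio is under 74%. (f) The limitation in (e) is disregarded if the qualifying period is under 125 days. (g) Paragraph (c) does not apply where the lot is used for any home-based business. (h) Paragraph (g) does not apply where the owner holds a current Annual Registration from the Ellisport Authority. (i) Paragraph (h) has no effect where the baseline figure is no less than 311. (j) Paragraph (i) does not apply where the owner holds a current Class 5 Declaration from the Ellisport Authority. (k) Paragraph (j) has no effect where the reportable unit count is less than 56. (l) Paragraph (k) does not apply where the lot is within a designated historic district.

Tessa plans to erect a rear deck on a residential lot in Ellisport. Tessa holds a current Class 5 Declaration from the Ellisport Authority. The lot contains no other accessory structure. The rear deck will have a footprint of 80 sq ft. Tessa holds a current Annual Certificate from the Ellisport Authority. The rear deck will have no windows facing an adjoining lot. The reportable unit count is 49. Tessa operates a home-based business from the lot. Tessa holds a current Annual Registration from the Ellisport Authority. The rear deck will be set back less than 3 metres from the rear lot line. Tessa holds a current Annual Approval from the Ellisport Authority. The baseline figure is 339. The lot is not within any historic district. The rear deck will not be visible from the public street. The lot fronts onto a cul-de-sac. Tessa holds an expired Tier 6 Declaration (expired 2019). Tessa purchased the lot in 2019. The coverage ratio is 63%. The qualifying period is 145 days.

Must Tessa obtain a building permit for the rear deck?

Yes — Tessa must obtain a building permit.

Exception (a) fails — the rear setback is under 3 m.
Exception (b) is satisfied on its face — the structure's footprint is 80 sq ft, less than the 90 sq ft limit; the structure will not be visible from the street. But applying paragraphs (e)–(f): (e) operates against (b): the coverage ratio is 63%, under the 74% limit. (f), which would lift (e), is inapplicable — the qualifying period is 145 days, not under 125 days. So (b) is unavailable.
Exception (c): a current Annual Approval is held; no windows face an adjoining lot — every condition holds. However, paragraphs (g)–(l) must be considered: (g) is engaged — a home-based business operates on the lot. (h) is triggered (a current Annual Registration is held), but is itself disapplied by (i): (i) is engaged — the baseline figure is 339, meeting the 311 threshold. (j) would limit (i) — a current Class 5 Declaration is held — but (k) sets (j) aside: (k) operates against (j): the reportable unit count is 49, less than the 56 limit. (l), which would lift (k), is not triggered — the lot is not in a historic district. So (c) is unavailable.
Exception (d) does not apply: the Tier 6 Declaration is not current.
None of the exceptions is available; § 36 applies in full.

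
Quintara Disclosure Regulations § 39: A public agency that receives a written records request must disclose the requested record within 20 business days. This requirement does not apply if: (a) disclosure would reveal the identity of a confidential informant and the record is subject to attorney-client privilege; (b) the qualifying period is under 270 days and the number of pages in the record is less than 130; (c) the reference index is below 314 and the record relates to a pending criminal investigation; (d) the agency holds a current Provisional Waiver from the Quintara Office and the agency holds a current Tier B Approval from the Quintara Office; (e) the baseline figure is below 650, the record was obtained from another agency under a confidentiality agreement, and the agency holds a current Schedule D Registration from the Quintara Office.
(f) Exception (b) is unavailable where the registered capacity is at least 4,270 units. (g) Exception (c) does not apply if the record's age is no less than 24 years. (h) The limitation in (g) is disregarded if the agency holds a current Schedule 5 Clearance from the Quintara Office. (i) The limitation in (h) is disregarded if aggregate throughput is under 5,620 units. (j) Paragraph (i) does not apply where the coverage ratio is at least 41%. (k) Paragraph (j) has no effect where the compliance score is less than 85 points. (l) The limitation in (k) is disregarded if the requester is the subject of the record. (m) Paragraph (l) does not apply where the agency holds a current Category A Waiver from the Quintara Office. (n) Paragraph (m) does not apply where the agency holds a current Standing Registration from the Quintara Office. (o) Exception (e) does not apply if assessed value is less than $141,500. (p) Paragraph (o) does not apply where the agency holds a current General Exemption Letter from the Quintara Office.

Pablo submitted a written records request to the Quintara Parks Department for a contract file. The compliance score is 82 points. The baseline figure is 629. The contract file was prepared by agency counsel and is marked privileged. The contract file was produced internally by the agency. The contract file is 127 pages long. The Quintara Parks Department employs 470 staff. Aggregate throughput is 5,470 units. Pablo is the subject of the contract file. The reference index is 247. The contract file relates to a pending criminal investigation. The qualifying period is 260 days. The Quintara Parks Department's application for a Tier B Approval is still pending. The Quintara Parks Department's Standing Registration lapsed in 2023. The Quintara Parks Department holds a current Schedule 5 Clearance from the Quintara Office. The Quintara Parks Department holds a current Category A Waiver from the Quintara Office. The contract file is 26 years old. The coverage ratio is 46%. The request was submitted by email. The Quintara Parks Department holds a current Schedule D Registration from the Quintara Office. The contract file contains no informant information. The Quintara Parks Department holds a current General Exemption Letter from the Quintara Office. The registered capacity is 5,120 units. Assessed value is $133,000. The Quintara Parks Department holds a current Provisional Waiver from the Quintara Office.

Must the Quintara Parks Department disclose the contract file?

Yes — the Quintara Parks Department must disclose the contract file.

Exception (a) does not apply: the contract file contains no informant information.
Exception (b) is satisfied on its face — the qualifying period is 260 days, under the 270 days limit; the number of pages in the record is 127, less than the 130 limit. However, paragraph (f) must be considered: (f) operates against (b): the registered capacity is 5,120 units, meeting the 4,270 units threshold. (b) is therefore removed.
Exception (c)'s conditions are all satisfied: the reference index is 247, below the 314 limit; the contract file relates to a pending investigation. However, paragraphs (g)–(n) must be considered: (g) operates — the record's age is 26 years, meeting the 24 years threshold. (h) applies (a current Schedule 5 Clearance is held), but is set aside by (i): (i) operates against (h): aggregate throughput is 5,470 units, under the 5,620 units limit. (j) would limit (i) — the coverage ratio is 46%, meeting the 41% threshold — but (k) sets (j) aside: (k) applies — the compliance score is 82 points, less than the 85 points limit. (l) would limit (k) — Pablo is the subject of the contract file — but (m) sets (l) aside: (m) is engaged — a current Category A Waiver is held. (n), which would lift (m), is not engaged — the Standing Registration is not current. So (c) is unavailable.
Exception (d) fails — there is no Tier B Approval in force.
Exception (e) requires that the record was obtained from another agency under a confidentiality agreement; but the contract file was produced internally, so (e) is unavailable.
No exception applies. The general rule governs.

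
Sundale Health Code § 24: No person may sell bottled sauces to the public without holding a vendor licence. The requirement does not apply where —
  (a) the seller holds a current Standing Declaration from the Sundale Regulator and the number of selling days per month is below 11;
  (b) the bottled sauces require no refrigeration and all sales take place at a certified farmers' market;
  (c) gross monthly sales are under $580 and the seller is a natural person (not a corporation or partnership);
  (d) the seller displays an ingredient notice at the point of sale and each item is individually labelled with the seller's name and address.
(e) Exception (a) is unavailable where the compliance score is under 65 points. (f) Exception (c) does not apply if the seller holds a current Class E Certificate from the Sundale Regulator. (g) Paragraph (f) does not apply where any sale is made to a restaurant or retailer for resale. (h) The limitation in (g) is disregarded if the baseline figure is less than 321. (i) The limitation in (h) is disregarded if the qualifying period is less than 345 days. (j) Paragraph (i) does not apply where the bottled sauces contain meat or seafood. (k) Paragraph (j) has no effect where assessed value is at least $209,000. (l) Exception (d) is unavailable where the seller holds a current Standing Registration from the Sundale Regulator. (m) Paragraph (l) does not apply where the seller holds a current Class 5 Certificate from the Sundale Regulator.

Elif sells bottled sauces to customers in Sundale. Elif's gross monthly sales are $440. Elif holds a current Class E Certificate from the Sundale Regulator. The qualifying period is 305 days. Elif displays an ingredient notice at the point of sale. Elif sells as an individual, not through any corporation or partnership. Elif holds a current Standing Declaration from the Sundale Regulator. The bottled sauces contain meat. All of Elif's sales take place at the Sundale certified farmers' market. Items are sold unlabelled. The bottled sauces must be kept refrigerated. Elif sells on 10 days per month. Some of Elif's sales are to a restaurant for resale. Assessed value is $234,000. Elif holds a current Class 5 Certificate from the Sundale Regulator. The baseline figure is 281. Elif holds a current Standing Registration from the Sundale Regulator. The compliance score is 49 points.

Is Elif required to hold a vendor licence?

Exception (a): a current Standing Declaration is held; the number of selling days per month is 10, below the 11 limit — every condition holds. However, paragraph (e) must be considered: (e) operates against (a): the compliance score is 49 points, under the 65 points limit. (a) is therefore removed.
Exception (b) requires that the bottled sauces require no refrigeration; but the bottled sauces require refrigeration, so (b) is unavailable.
Exception (c)'s conditions are all satisfied: gross monthly sales are $440, under the $580 limit; the seller is a natural person. Under paragraphs (f)–(k): (f) applies (a current Class E Certificate is held), but is overridden by (g): (g) operates against (f): some sales are to a restaurant for resale. (h) would limit (g) — the baseline figure is 281, less than the 321 limit — but (i) sets (h) aside: (i) operates against (h): the qualifying period is 305 days, less than the 345 days limit. (j) would limit (i) — the bottled sauces contain meat — but (k) sets (j) aside: (k) is triggered — assessed value is $234,000, meeting the $209,000 threshold. (c) remains available.
Exception (d) requires that each item is individually labelled with the seller's name and address; but items are sold unlabelled, so (d) is unavailable.

No — exception (c) applies; Elif is not required to hold a vendor licence.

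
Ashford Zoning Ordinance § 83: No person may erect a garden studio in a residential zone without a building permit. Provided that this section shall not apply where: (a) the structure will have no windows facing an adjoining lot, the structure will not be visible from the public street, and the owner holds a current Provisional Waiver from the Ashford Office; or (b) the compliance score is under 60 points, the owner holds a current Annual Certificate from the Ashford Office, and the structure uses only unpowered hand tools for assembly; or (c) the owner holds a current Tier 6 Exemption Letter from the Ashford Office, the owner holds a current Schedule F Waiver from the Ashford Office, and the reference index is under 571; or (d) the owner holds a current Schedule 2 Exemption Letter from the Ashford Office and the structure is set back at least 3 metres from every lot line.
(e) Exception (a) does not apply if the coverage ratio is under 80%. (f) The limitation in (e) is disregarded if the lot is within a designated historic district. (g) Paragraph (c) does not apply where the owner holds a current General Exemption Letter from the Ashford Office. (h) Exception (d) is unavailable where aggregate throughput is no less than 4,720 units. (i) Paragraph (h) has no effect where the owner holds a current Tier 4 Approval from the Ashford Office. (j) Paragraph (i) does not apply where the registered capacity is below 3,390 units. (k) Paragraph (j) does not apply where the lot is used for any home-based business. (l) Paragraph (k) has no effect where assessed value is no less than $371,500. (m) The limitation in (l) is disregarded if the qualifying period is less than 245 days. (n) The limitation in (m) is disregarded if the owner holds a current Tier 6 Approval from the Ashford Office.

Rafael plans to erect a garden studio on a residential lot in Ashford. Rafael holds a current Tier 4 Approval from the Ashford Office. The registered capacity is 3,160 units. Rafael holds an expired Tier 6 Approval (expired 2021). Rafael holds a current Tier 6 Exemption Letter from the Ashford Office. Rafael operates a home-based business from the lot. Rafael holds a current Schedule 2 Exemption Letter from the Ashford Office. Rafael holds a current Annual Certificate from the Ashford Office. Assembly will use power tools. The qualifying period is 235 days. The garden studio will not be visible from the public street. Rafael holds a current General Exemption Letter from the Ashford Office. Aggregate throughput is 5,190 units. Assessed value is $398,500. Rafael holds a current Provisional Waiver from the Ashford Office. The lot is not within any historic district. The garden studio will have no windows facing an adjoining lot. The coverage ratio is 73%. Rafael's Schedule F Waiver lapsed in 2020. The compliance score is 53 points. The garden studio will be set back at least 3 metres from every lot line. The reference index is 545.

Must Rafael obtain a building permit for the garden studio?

Exception (a)'s conditions are all satisfied: no windows face an adjoining lot; the structure will not be visible from the street; a current Provisional Waiver is held. Turning to paragraphs (e)–(f): (e) operates against (a): the coverage ratio is 73%, under the 80% limit. (f), which would lift (e), is inapplicable — the lot is not in a historic district. (a) is therefore removed.
Exception (b) fails — assembly uses power tools.
Exception (c) fails — there is no Schedule F Waiver in force.
Exception (d): a current Schedule 2 Exemption Letter is held; the setback is at least 3 m on every side — every condition holds. Applying paragraphs (h)–(n): (h) would limit (d) — aggregate throughput is 5,190 units, meeting the 4,720 units threshold — but (i) sets (h) aside: (i) operates — a current Tier 4 Approval is held. (j) would limit (i) — the registered capacity is 3,160 units, below the 3,390 units limit — but (k) sets (j) aside: (k) operates against (j): a home-based business operates on the lot. (l) would limit (k) — assessed value is $398,500, meeting the $371,500 threshold — but (m) sets (l) aside: (m) is engaged — the qualifying period is 235 days, less than the 245 days limit. (n) does not operate here (the Tier 6 Approval is not current), so (m) stands. So (d) applies.

No — exception (d) applies; Rafael does not need a building permit.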